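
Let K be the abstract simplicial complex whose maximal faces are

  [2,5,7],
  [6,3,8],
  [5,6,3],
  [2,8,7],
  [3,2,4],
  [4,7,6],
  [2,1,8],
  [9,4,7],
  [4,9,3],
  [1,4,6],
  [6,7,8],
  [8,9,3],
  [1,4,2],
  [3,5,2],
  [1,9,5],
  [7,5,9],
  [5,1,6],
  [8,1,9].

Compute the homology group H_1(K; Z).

H_1 ≅ Z^2.

Fix the vertex order 1 < 2 < 3 < 4 < 5 < 6 < 7 < 8 < 9 and write every simplex with vertices in increasing order. Then dim K = 2 and the simplices of K are:

  0-simplices (9): [1], [2], [3], [4], [5], [6], [7], [8], [9]
  1-simplices (27): (27 of them)
  2-simplices (18): [1,2,4], [1,2,8], [1,4,6], [1,5,6], [1,5,9], [1,8,9], [2,3,4], [2,3,5], [2,5,7], [2,7,8], [3,4,9], [3,5,6], [3,6,8], [3,8,9], [4,6,7], [4,7,9], [5,7,9], [6,7,8]

so the chain groups are C_0 ≅ Z^9, C_1 ≅ Z^27, C_2 ≅ Z^18.

Boundary ∂_1: C_1 → C_0 sends each edge [p,q] (with p < q) to q − p. For instance
  ∂[5,9] = [9] − [5].
The resulting 9×27 matrix has rank 8, and its Smith normal form has invariant factors (1,1,1,1,1,1,1,1).

The boundary map ∂_2: C_2 → C_1 sends each 2-simplex [p,q,r] to [q,r] − [p,r] + [p,q]. For instance
  ∂[4,6,7] = [6,7] − [4,7] + [4,6],
  ∂[2,7,8] = [7,8] − [2,8] + [2,7].
The resulting 27×18 matrix has rank 17, and its Smith normal form has invariant factors (1,1,1,1,1,1,1,1,1,1,1,1,1,1,1,1,1).

Reading off H_k = ker ∂_k / im ∂_{k+1}:

  H_1: rank ker ∂_1 − rank ∂_2 = (27 − 8) − 17 = 2, and the invariant factors of ∂_2 are all 1, so H_1 ≅ Z^2.

(K is a triangulation of the torus T^2.)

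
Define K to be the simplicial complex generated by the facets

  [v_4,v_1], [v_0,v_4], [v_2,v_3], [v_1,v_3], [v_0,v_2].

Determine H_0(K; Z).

H_0 ≅ Z.

Order the vertices as v_0 < v_1 < v_2 < v_3 < v_4. Listing each simplex with vertices in this order, K has dimension 1 with simplices:

  0-simplices (5): [v_0], [v_1], [v_2], [v_3], [v_4]
  1-simplices (5): [v_0,v_2], [v_0,v_4], [v_1,v_3], [v_1,v_4], [v_2,v_3]

so the chain groups are C_0 ≅ Z^5, C_1 ≅ Z^5.

The boundary map ∂_1: C_1 → C_0 sends each edge [p,q] (with p < q) to q − p. For instance
  ∂[v_0,v_4] = [v_4] − [v_0].
This gives a 5×5 integer matrix of rank 4; reducing to Smith normal form yields diagonal entries (1,1,1,1).

Computing H_k = (kernel of ∂_k) / (image of ∂_{k+1}):

  H_0: rank C_0 − rank ∂_1 = 5 − 4 = 1, and the invariant factors of ∂_1 are all 1, so H_0 = Z.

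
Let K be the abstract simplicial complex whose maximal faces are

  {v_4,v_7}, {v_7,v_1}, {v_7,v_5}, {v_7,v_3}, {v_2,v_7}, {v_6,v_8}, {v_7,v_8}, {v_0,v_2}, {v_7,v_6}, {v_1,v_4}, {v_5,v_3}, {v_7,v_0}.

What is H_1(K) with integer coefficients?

We work with the vertex ordering v_0 < v_1 < v_2 < v_3 < v_4 < v_5 < v_6 < v_7 < v_8. The simplices of K, each written with vertices in increasing order, are:

  0-simplices (9): [v_0], [v_1], [v_2], [v_3], [v_4], [v_5], [v_6], [v_7], [v_8]
  1-simplices (12): [v_0,v_2], [v_0,v_7], [v_1,v_4], [v_1,v_7], [v_2,v_7], [v_3,v_5], [v_3,v_7], [v_4,v_7], [v_5,v_7], [v_6,v_7], [v_6,v_8], [v_7,v_8]

giving chain groups C_0 ≅ Z^9, C_1 ≅ Z^12.

The boundary map ∂_1: C_1 → C_0 maps an edge to its endpoints' difference, ∂[p,q] = q − p. For instance
  ∂[v_3,v_5] = [v_5] − [v_3].
The resulting 9×12 matrix has rank 8, and its Smith normal form has invariant factors (1,1,1,1,1,1,1,1).

From H_k ≅ ker(∂_k) / im(∂_{k+1}) we obtain:

  H_1: rank ker ∂_1 − rank ∂_2 = (12 − 8) − 0 = 4, and there is no ∂_2, so H_1 ≅ Z^4.

(K is a triangulation of a wedge of 4 circles.)

H_1 = Z^4.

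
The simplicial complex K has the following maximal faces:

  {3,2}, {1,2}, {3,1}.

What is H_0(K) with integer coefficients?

Take the total order 1 < 2 < 3 on the vertex set. Then K (dimension 1) consists of the simplices:

  0-simplices (3): [1], [2], [3]
  1-simplices (3): [1,2], [1,3], [2,3]

so the chain groups are C_0 ≅ Z^3, C_1 ≅ Z^3.

The boundary map ∂_1: C_1 → C_0 is given by ∂[p,q] = [q] − [p]. For instance
  ∂[1,3] = [3] − [1].
The 3×3 boundary matrix has rank 2 and Smith normal form diag(1,1).

Reading off H_k = ker ∂_k / im ∂_{k+1}:

  H_0: rank C_0 − rank ∂_1 = 3 − 2 = 1, and the invariant factors of ∂_1 are all 1, so H_0 ≅ Z.

(K is a triangulation of the circle S^1.)

H_0 = Z.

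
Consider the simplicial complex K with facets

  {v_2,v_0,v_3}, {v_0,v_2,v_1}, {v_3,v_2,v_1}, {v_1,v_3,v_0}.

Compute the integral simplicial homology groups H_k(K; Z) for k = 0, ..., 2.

H_0 ≅ Z,  H_1 = 0,  H_2 ≅ Z.

We work with the vertex ordering v_0 < v_1 < v_2 < v_3. The simplices of K, each written with vertices in increasing order, are:

  0-simplices (4): [v_0], [v_1], [v_2], [v_3]
  1-simplices (6): [v_0,v_1], [v_0,v_2], [v_0,v_3], [v_1,v_2], [v_1,v_3], [v_2,v_3]
  2-simplices (4): [v_0,v_1,v_2], [v_0,v_1,v_3], [v_0,v_2,v_3], [v_1,v_2,v_3]

Hence C_0 ≅ Z^4, C_1 ≅ Z^6, C_2 ≅ Z^4.

The boundary map ∂_1: C_1 → C_0 maps an edge to its endpoints' difference, ∂[p,q] = q − p. For instance
  ∂[v_1,v_3] = [v_3] − [v_1].
This gives a 4×6 integer matrix of rank 3; reducing to Smith normal form yields diagonal entries (1,1,1).

The boundary map ∂_2: C_2 → C_1 sends each 2-simplex [p,q,r] to [q,r] − [p,r] + [p,q]. For instance
  ∂[v_0,v_1,v_3] = [v_1,v_3] − [v_0,v_3] + [v_0,v_1],
  ∂[v_1,v_2,v_3] = [v_2,v_3] − [v_1,v_3] + [v_1,v_2].
This gives a 6×4 integer matrix of rank 3; reducing to Smith normal form yields diagonal entries (1,1,1).

Computing H_k = (kernel of ∂_k) / (image of ∂_{k+1}):

  H_0: rank C_0 − rank ∂_1 = 4 − 3 = 1, and the invariant factors of ∂_1 are all 1, so H_0 ≅ Z.
  H_1: rank ker ∂_1 − rank ∂_2 = (6 − 3) − 3 = 0, and the invariant factors of ∂_2 are all 1, so H_1 ≅ 0.
  H_2: rank ker ∂_2 − rank ∂_3 = (4 − 3) − 0 = 1, and there is no ∂_3, so H_2 ≅ Z.

(K is a triangulation of the 2-sphere S^2.)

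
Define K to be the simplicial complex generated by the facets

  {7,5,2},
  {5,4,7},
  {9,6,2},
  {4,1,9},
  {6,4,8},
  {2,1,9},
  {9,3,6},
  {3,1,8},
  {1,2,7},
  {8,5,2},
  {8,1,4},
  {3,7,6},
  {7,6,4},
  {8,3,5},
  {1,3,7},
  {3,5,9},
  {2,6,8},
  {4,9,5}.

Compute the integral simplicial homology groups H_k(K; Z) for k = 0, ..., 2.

H_0 = Z,  H_1 = Z^2,  H_2 = Z.

Order the vertices as 1 < 2 < 3 < 4 < 5 < 6 < 7 < 8 < 9. Listing each simplex with vertices in this order, K has dimension 2 with simplices:

  0-simplices (9): [1], [2], [3], [4], [5], [6], [7], [8], [9]
  1-simplices (27): (27 of them)
  2-simplices (18): [1,2,7], [1,2,9], [1,3,7], [1,3,8], [1,4,8], [1,4,9], [2,5,7], [2,5,8], [2,6,8], [2,6,9], [3,5,8], [3,5,9], [3,6,7], [3,6,9], [4,5,7], [4,5,9], [4,6,7], [4,6,8]

giving chain groups C_0 ≅ Z^9, C_1 ≅ Z^27, C_2 ≅ Z^18.

∂_1: C_1 → C_0 sends each edge [p,q] (with p < q) to q − p. For instance
  ∂[3,7] = [7] − [3].
As a 9×27 matrix over Z this has rank 8, with invariant factors (1,1,1,1,1,1,1,1).

Boundary ∂_2: C_2 → C_1 maps a triangle to the signed sum of its edges. For instance
  ∂[1,2,9] = [2,9] − [1,9] + [1,2],
  ∂[3,6,7] = [6,7] − [3,7] + [3,6].
The resulting 27×18 matrix has rank 17, and its Smith normal form has invariant factors (1,1,1,1,1,1,1,1,1,1,1,1,1,1,1,1,1).

From H_k ≅ ker(∂_k) / im(∂_{k+1}) we obtain:

  H_0: rank C_0 − rank ∂_1 = 9 − 8 = 1, and the invariant factors of ∂_1 are all 1, so H_0 ≅ Z.
  H_1: rank ker ∂_1 − rank ∂_2 = (27 − 8) − 17 = 2, and the invariant factors of ∂_2 are all 1, so H_1 ≅ Z^2.
  H_2: rank ker ∂_2 − rank ∂_3 = (18 − 17) − 0 = 1, and there is no ∂_3, so H_2 ≅ Z.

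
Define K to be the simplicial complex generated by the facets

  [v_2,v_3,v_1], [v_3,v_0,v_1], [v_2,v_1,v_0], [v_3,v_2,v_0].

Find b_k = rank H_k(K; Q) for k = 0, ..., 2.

b_0 = 1, b_1 = 0, b_2 = 1.

Order the vertices as v_0 < v_1 < v_2 < v_3. Listing each simplex with vertices in this order, K has dimension 2 with simplices:

  0-simplices (4): [v_0], [v_1], [v_2], [v_3]
  1-simplices (6): [v_0,v_1], [v_0,v_2], [v_0,v_3], [v_1,v_2], [v_1,v_3], [v_2,v_3]
  2-simplices (4): [v_0,v_1,v_2], [v_0,v_1,v_3], [v_0,v_2,v_3], [v_1,v_2,v_3]

Hence C_0 ≅ Z^4, C_1 ≅ Z^6, C_2 ≅ Z^4.

The boundary map ∂_1: C_1 → C_0 is given by ∂[p,q] = [q] − [p].
This gives a 4×6 integer matrix of rank 3; reducing to Smith normal form yields diagonal entries (1,1,1).

Boundary ∂_2: C_2 → C_1 sends each 2-simplex [p,q,r] to [q,r] − [p,r] + [p,q]. For instance
  ∂[v_1,v_2,v_3] = [v_2,v_3] − [v_1,v_3] + [v_1,v_2],
  ∂[v_0,v_2,v_3] = [v_2,v_3] − [v_0,v_3] + [v_0,v_2].
This gives a 6×4 integer matrix of rank 3; reducing to Smith normal form yields diagonal entries (1,1,1).

Reading off H_k = ker ∂_k / im ∂_{k+1}:

  H_0: rank C_0 − rank ∂_1 = 4 − 3 = 1, and the invariant factors of ∂_1 are all 1, so H_0 = Z.
  H_1: rank ker ∂_1 − rank ∂_2 = (6 − 3) − 3 = 0, and the invariant factors of ∂_2 are all 1, so H_1 = 0.
  H_2: rank ker ∂_2 − rank ∂_3 = (4 − 3) − 0 = 1, and there is no ∂_3, so H_2 = Z.

As a check, the Euler characteristic is 4 − 6 + 4 = 2, which agrees with 1 − 0 + 1 = 2.

Hence the Betti numbers are b_0 = 1, b_1 = 0, b_2 = 1.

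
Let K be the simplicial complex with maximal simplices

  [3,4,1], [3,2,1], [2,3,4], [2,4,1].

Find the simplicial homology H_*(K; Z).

Take the total order 1 < 2 < 3 < 4 on the vertex set. Then K (dimension 2) consists of the simplices:

  0-simplices (4): [1], [2], [3], [4]
  1-simplices (6): [1,2], [1,3], [1,4], [2,3], [2,4], [3,4]
  2-simplices (4): [1,2,3], [1,2,4], [1,3,4], [2,3,4]

so the chain groups are C_0 ≅ Z^4, C_1 ≅ Z^6, C_2 ≅ Z^4.

Boundary ∂_1: C_1 → C_0 maps an edge to its endpoints' difference, ∂[p,q] = q − p. For instance
  ∂[3,4] = [4] − [3].
The resulting 4×6 matrix has rank 3, and its Smith normal form has invariant factors (1,1,1).

Boundary ∂_2: C_2 → C_1 maps a triangle to the signed sum of its edges. For instance
  ∂[1,2,4] = [2,4] − [1,4] + [1,2],
  ∂[1,2,3] = [2,3] − [1,3] + [1,2].
As a 6×4 matrix over Z this has rank 3, with invariant factors (1,1,1).

Computing H_k = (kernel of ∂_k) / (image of ∂_{k+1}):

  H_0: rank C_0 − rank ∂_1 = 4 − 3 = 1, and the invariant factors of ∂_1 are all 1, so H_0 ≅ Z.
  H_1: rank ker ∂_1 − rank ∂_2 = (6 − 3) − 3 = 0, and the invariant factors of ∂_2 are all 1, so H_1 ≅ 0.
  H_2: rank ker ∂_2 − rank ∂_3 = (4 − 3) − 0 = 1, and there is no ∂_3, so H_2 ≅ Z.

H_0 ≅ Z,  H_1 = 0,  H_2 ≅ Z.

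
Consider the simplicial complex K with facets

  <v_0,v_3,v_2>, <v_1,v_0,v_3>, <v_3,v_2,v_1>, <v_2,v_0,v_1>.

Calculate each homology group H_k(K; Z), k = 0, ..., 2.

H_0 ≅ Z,  H_1 = 0,  H_2 ≅ Z.

K has 4 vertices, 6 edges, 4 triangles.
rank ∂_0 = 0, rank ∂_1 = 3 ⇒ b_0 = 4 − 0 − 3 = 1; all invariant factors of ∂_1 are 1 so no torsion. So H_0 = Z.
rank ∂_1 = 3, rank ∂_2 = 3 ⇒ b_1 = 6 − 3 − 3 = 0; all invariant factors of ∂_2 are 1 so no torsion. So H_1 = 0.
rank ∂_2 = 3, rank ∂_3 = 0 ⇒ b_2 = 4 − 3 − 0 = 1. So H_2 = Z.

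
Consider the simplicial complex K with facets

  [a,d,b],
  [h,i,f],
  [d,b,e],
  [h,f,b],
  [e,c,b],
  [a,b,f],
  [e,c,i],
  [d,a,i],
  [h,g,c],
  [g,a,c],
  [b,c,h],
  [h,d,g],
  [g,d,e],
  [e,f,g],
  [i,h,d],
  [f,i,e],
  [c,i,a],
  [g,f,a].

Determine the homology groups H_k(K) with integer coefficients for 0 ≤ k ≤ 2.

H_0 ≅ Z,  H_1 ≅ Z^2,  H_2 ≅ Z.

Order the vertices as a < b < c < d < e < f < g < h < i. Listing each simplex with vertices in this order, K has dimension 2 with simplices:

  0-simplices (9): a, b, c, d, e, f, g, h, i
  1-simplices (27): ab, ac, ad, af, ag, ai, bc, bd, be, bf, bh, ce, cg, ch, ci, de, dg, dh, di, ef, eg, ei, fg, fh, fi, gh, hi
  2-simplices (18): abd, abf, acg, aci, adi, afg, bce, bch, bde, bfh, cei, cgh, deg, dgh, dhi, efg, efi, fhi

giving chain groups C_0 ≅ Z^9, C_1 ≅ Z^27, C_2 ≅ Z^18.

The boundary map ∂_1: C_1 → C_0 maps an edge to its endpoints' difference, ∂[p,q] = q − p. For instance
  ∂ai = i − a.
The resulting 9×27 matrix has rank 8, and its Smith normal form has invariant factors (1,1,1,1,1,1,1,1).

Boundary ∂_2: C_2 → C_1 acts by ∂[p,q,r] = [q,r] − [p,r] + [p,q]. For instance
  ∂cei = ei − ci + ce,
  ∂aci = ci − ai + ac.
As a 27×18 matrix over Z this has rank 17, with invariant factors (1,1,1,1,1,1,1,1,1,1,1,1,1,1,1,1,1).

Reading off H_k = ker ∂_k / im ∂_{k+1}:

  H_0: rank C_0 − rank ∂_1 = 9 − 8 = 1, and the invariant factors of ∂_1 are all 1, so H_0 ≅ Z.
  H_1: rank ker ∂_1 − rank ∂_2 = (27 − 8) − 17 = 2, and the invariant factors of ∂_2 are all 1, so H_1 ≅ Z^2.
  H_2: rank ker ∂_2 − rank ∂_3 = (18 − 17) − 0 = 1, and there is no ∂_3, so H_2 ≅ Z.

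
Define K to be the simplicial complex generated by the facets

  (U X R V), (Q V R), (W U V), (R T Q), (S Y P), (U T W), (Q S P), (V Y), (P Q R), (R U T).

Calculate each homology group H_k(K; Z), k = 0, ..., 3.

H_0 ≅ Z,  H_1 ≅ Z,  H_2 = 0,  H_3 = 0.

Order the vertices as P < Q < R < S < T < U < V < W < X < Y. Listing each simplex with vertices in this order, K has dimension 3 with simplices:

  0-simplices (10): P, Q, R, S, T, U, V, W, X, Y
  1-simplices (21): PQ, PR, PS, PY, QR, QS, QT, QV, RT, RU, RV, RX, SY, TU, TW, UV, UW, UX, VW, VX, VY
  2-simplices (12): PQR, PQS, PSY, QRT, QRV, RTU, RUV, RUX, RVX, TUW, UVW, UVX
  3-simplices (1): RUVX

Hence C_0 ≅ Z^10, C_1 ≅ Z^21, C_2 ≅ Z^12, C_3 ≅ Z^1.

∂_1: C_1 → C_0 maps an edge to its endpoints' difference, ∂[p,q] = q − p.
This gives a 10×21 integer matrix of rank 9; reducing to Smith normal form yields diagonal entries (1,1,1,1,1,1,1,1,1).

∂_2: C_2 → C_1 maps a triangle to the signed sum of its edges. For instance
  ∂RTU = TU − RU + RT,
  ∂RVX = VX − RX + RV.
This gives a 21×12 integer matrix of rank 11; reducing to Smith normal form yields diagonal entries (1,1,1,1,1,1,1,1,1,1,1).

Boundary ∂_3: C_3 → C_2 sends each 3-simplex σ to the alternating sum Σ_i (−1)^i (σ with its i-th vertex removed). For instance
  ∂RUVX = UVX − RVX + RUX − RUV.
The resulting 12×1 matrix has rank 1, and its Smith normal form has invariant factors (1).

Reading off H_k = ker ∂_k / im ∂_{k+1}:

  H_0: rank C_0 − rank ∂_1 = 10 − 9 = 1, and the invariant factors of ∂_1 are all 1, so H_0 ≅ Z.
  H_1: rank ker ∂_1 − rank ∂_2 = (21 − 9) − 11 = 1, and the invariant factors of ∂_2 are all 1, so H_1 ≅ Z.
  H_2: rank ker ∂_2 − rank ∂_3 = (12 − 11) − 1 = 0, and the invariant factors of ∂_3 are all 1, so H_2 ≅ 0.
  H_3: rank ker ∂_3 − rank ∂_4 = (1 − 1) − 0 = 0, and there is no ∂_4, so H_3 ≅ 0.

As a check, the Euler characteristic is 10 − 21 + 12 − 1 = 0, which agrees with 1 − 1 + 0 − 0 = 0.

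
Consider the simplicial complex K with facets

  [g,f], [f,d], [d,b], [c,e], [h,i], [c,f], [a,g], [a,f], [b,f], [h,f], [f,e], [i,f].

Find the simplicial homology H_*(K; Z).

K has 9 vertices, 12 edges.
rank ∂_0 = 0, rank ∂_1 = 8 ⇒ b_0 = 9 − 0 − 8 = 1; all invariant factors of ∂_1 are 1 so no torsion. So H_0 = Z.
rank ∂_1 = 8, rank ∂_2 = 0 ⇒ b_1 = 12 − 8 − 0 = 4. So H_1 = Z^4.

H_0 ≅ Z,  H_1 ≅ Z^4.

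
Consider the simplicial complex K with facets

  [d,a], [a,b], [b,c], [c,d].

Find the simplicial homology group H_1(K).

Take the total order a < b < c < d on the vertex set. Then K (dimension 1) consists of the simplices:

  0-simplices (4): a, b, c, d
  1-simplices (4): ab, ad, bc, cd

giving chain groups C_0 ≅ Z^4, C_1 ≅ Z^4.

∂_1: C_1 → C_0 sends each edge [p,q] (with p < q) to q − p.
As a 4×4 matrix over Z this has rank 3, with invariant factors (1,1,1).

From H_k ≅ ker(∂_k) / im(∂_{k+1}) we obtain:

  H_1: rank ker ∂_1 − rank ∂_2 = (4 − 3) − 0 = 1, and there is no ∂_2, so H_1 ≅ Z.

H_1 = Z.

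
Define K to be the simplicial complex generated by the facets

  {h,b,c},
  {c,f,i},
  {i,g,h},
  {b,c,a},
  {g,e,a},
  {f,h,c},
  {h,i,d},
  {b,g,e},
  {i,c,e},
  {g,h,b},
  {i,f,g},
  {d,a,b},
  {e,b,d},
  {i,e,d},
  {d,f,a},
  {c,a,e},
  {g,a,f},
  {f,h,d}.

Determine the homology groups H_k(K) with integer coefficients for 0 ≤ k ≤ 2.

H_0 = Z,  H_1 = Z ⊕ Z/2Z,  H_2 = 0.

Order the vertices as a < b < c < d < e < f < g < h < i. Listing each simplex with vertices in this order, K has dimension 2 with simplices:

  0-simplices (9): a, b, c, d, e, f, g, h, i
  1-simplices (27): ab, ac, ad, ae, af, ag, bc, bd, be, bg, bh, ce, cf, ch, ci, de, df, dh, di, eg, ei, fg, fh, fi, gh, gi, hi
  2-simplices (18): abc, abd, ace, adf, aeg, afg, bch, bde, beg, bgh, cei, cfh, cfi, dei, dfh, dhi, fgi, ghi

giving chain groups C_0 ≅ Z^9, C_1 ≅ Z^27, C_2 ≅ Z^18.

∂_1: C_1 → C_0 is given by ∂[p,q] = [q] − [p].
The resulting 9×27 matrix has rank 8, and its Smith normal form has invariant factors (1,1,1,1,1,1,1,1).

The boundary map ∂_2: C_2 → C_1 sends each 2-simplex [p,q,r] to [q,r] − [p,r] + [p,q]. For instance
  ∂beg = eg − bg + be,
  ∂abc = bc − ac + ab.
The 27×18 boundary matrix has rank 18 and Smith normal form diag(1,1,1,1,1,1,1,1,1,1,1,1,1,1,1,1,1,2).

Reading off H_k = ker ∂_k / im ∂_{k+1}:

  H_0: rank C_0 − rank ∂_1 = 9 − 8 = 1, and the invariant factors of ∂_1 are all 1, so H_0 ≅ Z.
  H_1: rank ker ∂_1 − rank ∂_2 = (27 − 8) − 18 = 1, and ∂_2 has invariant factor 2 > 1, so H_1 ≅ Z ⊕ Z/2Z.
  H_2: rank ker ∂_2 − rank ∂_3 = (18 − 18) − 0 = 0, and there is no ∂_3, so H_2 ≅ 0.

As a check, the Euler characteristic is 9 − 27 + 18 = 0, which agrees with 1 − 1 + 0 = 0.
(K is a triangulation of the Klein bottle.)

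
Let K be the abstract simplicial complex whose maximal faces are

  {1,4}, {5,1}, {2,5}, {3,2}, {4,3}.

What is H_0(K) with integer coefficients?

H_0 = Z.

Order the vertices as 1 < 2 < 3 < 4 < 5. Listing each simplex with vertices in this order, K has dimension 1 with simplices:

  0-simplices (5): [1], [2], [3], [4], [5]
  1-simplices (5): [1,4], [1,5], [2,3], [2,5], [3,4]

so the chain groups are C_0 ≅ Z^5, C_1 ≅ Z^5.

Boundary ∂_1: C_1 → C_0 is given by ∂[p,q] = [q] − [p].
The resulting 5×5 matrix has rank 4, and its Smith normal form has invariant factors (1,1,1,1).

Reading off H_k = ker ∂_k / im ∂_{k+1}:

  H_0: rank C_0 − rank ∂_1 = 5 − 4 = 1, and the invariant factors of ∂_1 are all 1, so H_0 ≅ Z.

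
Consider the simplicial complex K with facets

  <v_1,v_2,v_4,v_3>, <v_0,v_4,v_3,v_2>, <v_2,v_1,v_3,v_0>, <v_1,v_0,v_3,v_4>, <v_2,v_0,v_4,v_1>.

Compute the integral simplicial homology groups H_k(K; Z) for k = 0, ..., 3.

We work with the vertex ordering v_0 < v_1 < v_2 < v_3 < v_4. The simplices of K, each written with vertices in increasing order, are:

  0-simplices (5): [v_0], [v_1], [v_2], [v_3], [v_4]
  1-simplices (10): [v_0,v_1], [v_0,v_2], [v_0,v_3], [v_0,v_4], [v_1,v_2], [v_1,v_3], [v_1,v_4], [v_2,v_3], [v_2,v_4], [v_3,v_4]
  2-simplices (10): [v_0,v_1,v_2], [v_0,v_1,v_3], [v_0,v_1,v_4], [v_0,v_2,v_3], [v_0,v_2,v_4], [v_0,v_3,v_4], [v_1,v_2,v_3], [v_1,v_2,v_4], [v_1,v_3,v_4], [v_2,v_3,v_4]
  3-simplices (5): [v_0,v_1,v_2,v_3], [v_0,v_1,v_2,v_4], [v_0,v_1,v_3,v_4], [v_0,v_2,v_3,v_4], [v_1,v_2,v_3,v_4]

Hence C_0 ≅ Z^5, C_1 ≅ Z^10, C_2 ≅ Z^10, C_3 ≅ Z^5.

∂_1: C_1 → C_0 is given by ∂[p,q] = [q] − [p].
This gives a 5×10 integer matrix of rank 4; reducing to Smith normal form yields diagonal entries (1,1,1,1).

Boundary ∂_2: C_2 → C_1 maps a triangle to the signed sum of its edges. For instance
  ∂[v_1,v_2,v_3] = [v_2,v_3] − [v_1,v_3] + [v_1,v_2],
  ∂[v_0,v_2,v_3] = [v_2,v_3] − [v_0,v_3] + [v_0,v_2].
This gives a 10×10 integer matrix of rank 6; reducing to Smith normal form yields diagonal entries (1,1,1,1,1,1).

The boundary map ∂_3: C_3 → C_2 sends each 3-simplex σ to the alternating sum Σ_i (−1)^i (σ with its i-th vertex removed). For instance
  ∂[v_0,v_1,v_2,v_3] = [v_1,v_2,v_3] − [v_0,v_2,v_3] + [v_0,v_1,v_3] − [v_0,v_1,v_2],
  ∂[v_0,v_1,v_2,v_4] = [v_1,v_2,v_4] − [v_0,v_2,v_4] + [v_0,v_1,v_4] − [v_0,v_1,v_2].
The resulting 10×5 matrix has rank 4, and its Smith normal form has invariant factors (1,1,1,1).

Now H_k = ker ∂_k / im ∂_{k+1}, so:

  H_0: rank C_0 − rank ∂_1 = 5 − 4 = 1, and the invariant factors of ∂_1 are all 1, so H_0 = Z.
  H_1: rank ker ∂_1 − rank ∂_2 = (10 − 4) − 6 = 0, and the invariant factors of ∂_2 are all 1, so H_1 = 0.
  H_2: rank ker ∂_2 − rank ∂_3 = (10 − 6) − 4 = 0, and the invariant factors of ∂_3 are all 1, so H_2 = 0.
  H_3: rank ker ∂_3 − rank ∂_4 = (5 − 4) − 0 = 1, and there is no ∂_4, so H_3 = Z.

H_0 ≅ Z,  H_1 = 0,  H_2 = 0,  H_3 ≅ Z.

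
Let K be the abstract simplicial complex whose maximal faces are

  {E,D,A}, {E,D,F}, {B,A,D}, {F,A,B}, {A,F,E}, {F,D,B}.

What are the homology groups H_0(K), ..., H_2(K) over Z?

H_0 ≅ Z,  H_1 = 0,  H_2 ≅ Z.

We work with the vertex ordering A < B < D < E < F. The simplices of K, each written with vertices in increasing order, are:

  0-simplices (5): A, B, D, E, F
  1-simplices (9): AB, AD, AE, AF, BD, BF, DE, DF, EF
  2-simplices (6): ABD, ABF, ADE, AEF, BDF, DEF

Hence C_0 ≅ Z^5, C_1 ≅ Z^9, C_2 ≅ Z^6.

Boundary ∂_1: C_1 → C_0 sends each edge [p,q] (with p < q) to q − p. For instance
  ∂DE = E − D.
This gives a 5×9 integer matrix of rank 4; reducing to Smith normal form yields diagonal entries (1,1,1,1).

The boundary map ∂_2: C_2 → C_1 maps a triangle to the signed sum of its edges. For instance
  ∂ADE = DE − AE + AD,
  ∂ABD = BD − AD + AB.
The resulting 9×6 matrix has rank 5, and its Smith normal form has invariant factors (1,1,1,1,1).

Computing H_k = (kernel of ∂_k) / (image of ∂_{k+1}):

  H_0: rank C_0 − rank ∂_1 = 5 − 4 = 1, and the invariant factors of ∂_1 are all 1, so H_0 = Z.
  H_1: rank ker ∂_1 − rank ∂_2 = (9 − 4) − 5 = 0, and the invariant factors of ∂_2 are all 1, so H_1 = 0.
  H_2: rank ker ∂_2 − rank ∂_3 = (6 − 5) − 0 = 1, and there is no ∂_3, so H_2 = Z.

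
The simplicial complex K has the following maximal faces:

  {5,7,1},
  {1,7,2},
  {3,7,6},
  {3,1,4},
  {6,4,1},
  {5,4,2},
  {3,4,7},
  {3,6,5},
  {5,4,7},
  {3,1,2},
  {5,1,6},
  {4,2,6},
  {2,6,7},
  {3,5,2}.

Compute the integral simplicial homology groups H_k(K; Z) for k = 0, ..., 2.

K has 7 vertices, 21 edges, 14 triangles.
rank ∂_0 = 0, rank ∂_1 = 6 ⇒ b_0 = 7 − 0 − 6 = 1; all invariant factors of ∂_1 are 1 so no torsion. So H_0 = Z.
rank ∂_1 = 6, rank ∂_2 = 13 ⇒ b_1 = 21 − 6 − 13 = 2; all invariant factors of ∂_2 are 1 so no torsion. So H_1 = Z^2.
rank ∂_2 = 13, rank ∂_3 = 0 ⇒ b_2 = 14 − 13 − 0 = 1. So H_2 = Z.

H_0 = Z,  H_1 = Z^2,  H_2 = Z.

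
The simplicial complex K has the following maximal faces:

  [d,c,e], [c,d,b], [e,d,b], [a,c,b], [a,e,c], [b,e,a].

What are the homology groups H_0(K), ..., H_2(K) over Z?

Fix the vertex order a < b < c < d < e and write every simplex with vertices in increasing order. Then dim K = 2 and the simplices of K are:

  0-simplices (5): a, b, c, d, e
  1-simplices (9): ab, ac, ae, bc, bd, be, cd, ce, de
  2-simplices (6): abc, abe, ace, bcd, bde, cde

giving chain groups C_0 ≅ Z^5, C_1 ≅ Z^9, C_2 ≅ Z^6.

Boundary ∂_1: C_1 → C_0 maps an edge to its endpoints' difference, ∂[p,q] = q − p.
As a 5×9 matrix over Z this has rank 4, with invariant factors (1,1,1,1).

∂_2: C_2 → C_1 acts by ∂[p,q,r] = [q,r] − [p,r] + [p,q]. For instance
  ∂bcd = cd − bd + bc,
  ∂cde = de − ce + cd.
The 9×6 boundary matrix has rank 5 and Smith normal form diag(1,1,1,1,1).

Now H_k = ker ∂_k / im ∂_{k+1}, so:

  H_0: rank C_0 − rank ∂_1 = 5 − 4 = 1, and the invariant factors of ∂_1 are all 1, so H_0 ≅ Z.
  H_1: rank ker ∂_1 − rank ∂_2 = (9 − 4) − 5 = 0, and the invariant factors of ∂_2 are all 1, so H_1 ≅ 0.
  H_2: rank ker ∂_2 − rank ∂_3 = (6 − 5) − 0 = 1, and there is no ∂_3, so H_2 ≅ Z.

H_0 ≅ Z,  H_1 = 0,  H_2 ≅ Z.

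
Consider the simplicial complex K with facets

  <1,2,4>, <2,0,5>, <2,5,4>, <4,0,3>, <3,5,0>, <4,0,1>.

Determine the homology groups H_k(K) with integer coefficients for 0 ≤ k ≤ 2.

Take the total order 0 < 1 < 2 < 3 < 4 < 5 on the vertex set. Then K (dimension 2) consists of the simplices:

  0-simplices (6): [0], [1], [2], [3], [4], [5]
  1-simplices (12): [0,1], [0,2], [0,3], [0,4], [0,5], [1,2], [1,4], [2,4], [2,5], [3,4], [3,5], [4,5]
  2-simplices (6): [0,1,4], [0,2,5], [0,3,4], [0,3,5], [1,2,4], [2,4,5]

Hence C_0 ≅ Z^6, C_1 ≅ Z^12, C_2 ≅ Z^6.

∂_1: C_1 → C_0 is given by ∂[p,q] = [q] − [p].
The resulting 6×12 matrix has rank 5, and its Smith normal form has invariant factors (1,1,1,1,1).

∂_2: C_2 → C_1 acts by ∂[p,q,r] = [q,r] − [p,r] + [p,q]. For instance
  ∂[0,3,4] = [3,4] − [0,4] + [0,3],
  ∂[2,4,5] = [4,5] − [2,5] + [2,4].
The resulting 12×6 matrix has rank 6, and its Smith normal form has invariant factors (1,1,1,1,1,1).

Now H_k = ker ∂_k / im ∂_{k+1}, so:

  H_0: rank C_0 − rank ∂_1 = 6 − 5 = 1, and the invariant factors of ∂_1 are all 1, so H_0 ≅ Z.
  H_1: rank ker ∂_1 − rank ∂_2 = (12 − 5) − 6 = 1, and the invariant factors of ∂_2 are all 1, so H_1 ≅ Z.
  H_2: rank ker ∂_2 − rank ∂_3 = (6 − 6) − 0 = 0, and there is no ∂_3, so H_2 ≅ 0.

H_0 ≅ Z,  H_1 ≅ Z,  H_2 = 0.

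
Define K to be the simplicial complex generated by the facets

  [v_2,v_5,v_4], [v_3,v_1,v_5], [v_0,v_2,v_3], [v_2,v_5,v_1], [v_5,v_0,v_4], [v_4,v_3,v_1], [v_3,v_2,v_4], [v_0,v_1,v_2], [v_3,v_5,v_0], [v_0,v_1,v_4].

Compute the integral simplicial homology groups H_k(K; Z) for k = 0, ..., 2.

Order the vertices as v_0 < v_1 < v_2 < v_3 < v_4 < v_5. Listing each simplex with vertices in this order, K has dimension 2 with simplices:

  0-simplices (6): [v_0], [v_1], [v_2], [v_3], [v_4], [v_5]
  1-simplices (15): (15 of them)
  2-simplices (10): [v_0,v_1,v_2], [v_0,v_1,v_4], [v_0,v_2,v_3], [v_0,v_3,v_5], [v_0,v_4,v_5], [v_1,v_2,v_5], [v_1,v_3,v_4], [v_1,v_3,v_5], [v_2,v_3,v_4], [v_2,v_4,v_5]

giving chain groups C_0 ≅ Z^6, C_1 ≅ Z^15, C_2 ≅ Z^10.

∂_1: C_1 → C_0 is given by ∂[p,q] = [q] − [p].
As a 6×15 matrix over Z this has rank 5, with invariant factors (1,1,1,1,1).

The boundary map ∂_2: C_2 → C_1 sends each 2-simplex [p,q,r] to [q,r] − [p,r] + [p,q]. For instance
  ∂[v_0,v_1,v_4] = [v_1,v_4] − [v_0,v_4] + [v_0,v_1],
  ∂[v_0,v_3,v_5] = [v_3,v_5] − [v_0,v_5] + [v_0,v_3].
The resulting 15×10 matrix has rank 10, and its Smith normal form has invariant factors (1,1,1,1,1,1,1,1,1,2).

Reading off H_k = ker ∂_k / im ∂_{k+1}:

  H_0: rank C_0 − rank ∂_1 = 6 − 5 = 1, and the invariant factors of ∂_1 are all 1, so H_0 = Z.
  H_1: rank ker ∂_1 − rank ∂_2 = (15 − 5) − 10 = 0, and ∂_2 has invariant factor 2 > 1, so H_1 = Z/2.
  H_2: rank ker ∂_2 − rank ∂_3 = (10 − 10) − 0 = 0, and there is no ∂_3, so H_2 = 0.

As a check, the Euler characteristic is 6 − 15 + 10 = 1, which agrees with 1 − 0 + 0 = 1.

H_0 ≅ Z,  H_1 ≅ Z/2,  H_2 = 0.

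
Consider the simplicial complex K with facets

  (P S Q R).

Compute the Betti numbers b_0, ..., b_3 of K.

b_0 = 1, b_1 = 0, b_2 = 0, b_3 = 0.

Take the total order P < Q < R < S on the vertex set. Then K (dimension 3) consists of the simplices:

  0-simplices (4): P, Q, R, S
  1-simplices (6): PQ, PR, PS, QR, QS, RS
  2-simplices (4): PQR, PQS, PRS, QRS
  3-simplices (1): PQRS

Hence C_0 ≅ Z^4, C_1 ≅ Z^6, C_2 ≅ Z^4, C_3 ≅ Z^1.

The boundary map ∂_1: C_1 → C_0 is given by ∂[p,q] = [q] − [p].
This gives a 4×6 integer matrix of rank 3; reducing to Smith normal form yields diagonal entries (1,1,1).

Boundary ∂_2: C_2 → C_1 sends each 2-simplex [p,q,r] to [q,r] − [p,r] + [p,q]. For instance
  ∂QRS = RS − QS + QR,
  ∂PQR = QR − PR + PQ.
The 6×4 boundary matrix has rank 3 and Smith normal form diag(1,1,1).

The boundary map ∂_3: C_3 → C_2 sends each 3-simplex σ to the alternating sum Σ_i (−1)^i (σ with its i-th vertex removed). For instance
  ∂PQRS = QRS − PRS + PQS − PQR.
As a 4×1 matrix over Z this has rank 1, with invariant factors (1).

Reading off H_k = ker ∂_k / im ∂_{k+1}:

  H_0: rank C_0 − rank ∂_1 = 4 − 3 = 1, and the invariant factors of ∂_1 are all 1, so H_0 = Z.
  H_1: rank ker ∂_1 − rank ∂_2 = (6 − 3) − 3 = 0, and the invariant factors of ∂_2 are all 1, so H_1 = 0.
  H_2: rank ker ∂_2 − rank ∂_3 = (4 − 3) − 1 = 0, and the invariant factors of ∂_3 are all 1, so H_2 = 0.
  H_3: rank ker ∂_3 − rank ∂_4 = (1 − 1) − 0 = 0, and there is no ∂_4, so H_3 = 0.

Hence the Betti numbers are b_0 = 1, b_1 = 0, b_2 = 0, b_3 = 0.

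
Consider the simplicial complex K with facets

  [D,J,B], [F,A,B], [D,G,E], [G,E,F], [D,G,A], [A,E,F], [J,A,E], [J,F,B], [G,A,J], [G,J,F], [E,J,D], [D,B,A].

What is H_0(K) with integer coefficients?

H_0 = Z.

Fix the vertex order A < B < D < E < F < G < J and write every simplex with vertices in increasing order. Then dim K = 2 and the simplices of K are:

  0-simplices (7): A, B, D, E, F, G, J
  1-simplices (18): AB, AD, AE, AF, AG, AJ, BD, BF, BJ, DE, DG, DJ, EF, EG, EJ, FG, FJ, GJ
  2-simplices (12): ABD, ABF, ADG, AEF, AEJ, AGJ, BDJ, BFJ, DEG, DEJ, EFG, FGJ

Hence C_0 ≅ Z^7, C_1 ≅ Z^18, C_2 ≅ Z^12.

Boundary ∂_1: C_1 → C_0 sends each edge [p,q] (with p < q) to q − p.
The resulting 7×18 matrix has rank 6, and its Smith normal form has invariant factors (1,1,1,1,1,1).

The boundary map ∂_2: C_2 → C_1 acts by ∂[p,q,r] = [q,r] − [p,r] + [p,q]. For instance
  ∂ADG = DG − AG + AD,
  ∂ABD = BD − AD + AB.
As a 18×12 matrix over Z this has rank 12, with invariant factors (1,1,1,1,1,1,1,1,1,1,1,2).

Computing H_k = (kernel of ∂_k) / (image of ∂_{k+1}):

  H_0: rank C_0 − rank ∂_1 = 7 − 6 = 1, and the invariant factors of ∂_1 are all 1, so H_0 = Z.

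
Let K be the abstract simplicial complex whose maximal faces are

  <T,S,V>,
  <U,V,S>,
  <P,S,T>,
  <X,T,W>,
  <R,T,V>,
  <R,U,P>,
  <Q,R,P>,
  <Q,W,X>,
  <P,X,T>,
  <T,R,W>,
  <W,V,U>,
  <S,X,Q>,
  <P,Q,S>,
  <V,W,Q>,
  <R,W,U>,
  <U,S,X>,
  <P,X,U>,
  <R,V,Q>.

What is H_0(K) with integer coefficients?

H_0 = Z.

We work with the vertex ordering P < Q < R < S < T < U < V < W < X. The simplices of K, each written with vertices in increasing order, are:

  0-simplices (9): P, Q, R, S, T, U, V, W, X
  1-simplices (27): PQ, PR, PS, PT, PU, PX, QR, QS, QV, QW, QX, RT, RU, RV, RW, ST, SU, SV, SX, TV, TW, TX, UV, UW, UX, VW, WX
  2-simplices (18): PQR, PQS, PRU, PST, PTX, PUX, QRV, QSX, QVW, QWX, RTV, RTW, RUW, STV, SUV, SUX, TWX, UVW

giving chain groups C_0 ≅ Z^9, C_1 ≅ Z^27, C_2 ≅ Z^18.

Boundary ∂_1: C_1 → C_0 is given by ∂[p,q] = [q] − [p].
The resulting 9×27 matrix has rank 8, and its Smith normal form has invariant factors (1,1,1,1,1,1,1,1).

Boundary ∂_2: C_2 → C_1 maps a triangle to the signed sum of its edges. For instance
  ∂SUX = UX − SX + SU,
  ∂UVW = VW − UW + UV.
This gives a 27×18 integer matrix of rank 18; reducing to Smith normal form yields diagonal entries (1,1,1,1,1,1,1,1,1,1,1,1,1,1,1,1,1,2).

Computing H_k = (kernel of ∂_k) / (image of ∂_{k+1}):

  H_0: rank C_0 − rank ∂_1 = 9 − 8 = 1, and the invariant factors of ∂_1 are all 1, so H_0 = Z.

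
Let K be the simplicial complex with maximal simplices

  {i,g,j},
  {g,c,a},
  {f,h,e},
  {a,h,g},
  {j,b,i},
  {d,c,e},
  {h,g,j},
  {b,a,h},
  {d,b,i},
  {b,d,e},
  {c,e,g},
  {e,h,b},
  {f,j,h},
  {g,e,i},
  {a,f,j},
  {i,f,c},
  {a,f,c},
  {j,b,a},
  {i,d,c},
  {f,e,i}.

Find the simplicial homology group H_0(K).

H_0 = Z.

Take the total order a < b < c < d < e < f < g < h < i < j on the vertex set. Then K (dimension 2) consists of the simplices:

  0-simplices (10): a, b, c, d, e, f, g, h, i, j
  1-simplices (30): ab, ac, af, ag, ah, aj, bd, be, bh, bi, bj, cd, ce, cf, cg, ci, de, di, ef, eg, eh, ei, fh, fi, fj, gh, gi, gj, hj, ij
  2-simplices (20): abh, abj, acf, acg, afj, agh, bde, bdi, beh, bij, cde, cdi, ceg, cfi, efh, efi, egi, fhj, ghj, gij

Hence C_0 ≅ Z^10, C_1 ≅ Z^30, C_2 ≅ Z^20.

Boundary ∂_1: C_1 → C_0 maps an edge to its endpoints' difference, ∂[p,q] = q − p.
The 10×30 boundary matrix has rank 9 and Smith normal form diag(1,1,1,1,1,1,1,1,1).

Boundary ∂_2: C_2 → C_1 acts by ∂[p,q,r] = [q,r] − [p,r] + [p,q]. For instance
  ∂acf = cf − af + ac,
  ∂egi = gi − ei + eg.
As a 30×20 matrix over Z this has rank 20, with invariant factors (1,1,1,1,1,1,1,1,1,1,1,1,1,1,1,1,1,1,1,2).

Now H_k = ker ∂_k / im ∂_{k+1}, so:

  H_0: rank C_0 − rank ∂_1 = 10 − 9 = 1, and the invariant factors of ∂_1 are all 1, so H_0 = Z.

(K is a triangulation of the Klein bottle.)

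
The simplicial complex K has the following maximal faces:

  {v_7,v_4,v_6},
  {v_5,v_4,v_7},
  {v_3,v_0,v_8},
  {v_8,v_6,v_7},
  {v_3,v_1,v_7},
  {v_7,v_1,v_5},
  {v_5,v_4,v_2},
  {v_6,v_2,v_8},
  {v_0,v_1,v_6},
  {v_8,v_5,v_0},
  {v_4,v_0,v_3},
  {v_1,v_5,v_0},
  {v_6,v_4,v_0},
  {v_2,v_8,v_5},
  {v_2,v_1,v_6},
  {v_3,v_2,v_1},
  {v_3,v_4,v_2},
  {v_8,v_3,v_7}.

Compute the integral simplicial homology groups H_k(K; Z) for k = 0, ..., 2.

Fix the vertex order v_0 < v_1 < v_2 < v_3 < v_4 < v_5 < v_6 < v_7 < v_8 and write every simplex with vertices in increasing order. Then dim K = 2 and the simplices of K are:

  0-simplices (9): [v_0], [v_1], [v_2], [v_3], [v_4], [v_5], [v_6], [v_7], [v_8]
  1-simplices (27): (27 of them)
  2-simplices (18): (18 of them)

so the chain groups are C_0 ≅ Z^9, C_1 ≅ Z^27, C_2 ≅ Z^18.

Boundary ∂_1: C_1 → C_0 maps an edge to its endpoints' difference, ∂[p,q] = q − p.
The resulting 9×27 matrix has rank 8, and its Smith normal form has invariant factors (1,1,1,1,1,1,1,1).

Boundary ∂_2: C_2 → C_1 acts by ∂[p,q,r] = [q,r] − [p,r] + [p,q]. For instance
  ∂[v_2,v_3,v_4] = [v_3,v_4] − [v_2,v_4] + [v_2,v_3],
  ∂[v_0,v_1,v_6] = [v_1,v_6] − [v_0,v_6] + [v_0,v_1].
The 27×18 boundary matrix has rank 17 and Smith normal form diag(1,1,1,1,1,1,1,1,1,1,1,1,1,1,1,1,1).

From H_k ≅ ker(∂_k) / im(∂_{k+1}) we obtain:

  H_0: rank C_0 − rank ∂_1 = 9 − 8 = 1, and the invariant factors of ∂_1 are all 1, so H_0 ≅ Z.
  H_1: rank ker ∂_1 − rank ∂_2 = (27 − 8) − 17 = 2, and the invariant factors of ∂_2 are all 1, so H_1 ≅ Z^2.
  H_2: rank ker ∂_2 − rank ∂_3 = (18 − 17) − 0 = 1, and there is no ∂_3, so H_2 ≅ Z.

H_0 = Z,  H_1 = Z^2,  H_2 = Z.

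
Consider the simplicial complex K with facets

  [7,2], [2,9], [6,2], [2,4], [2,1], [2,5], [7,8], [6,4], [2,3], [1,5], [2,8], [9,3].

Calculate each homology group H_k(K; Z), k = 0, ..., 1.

We work with the vertex ordering 1 < 2 < 3 < 4 < 5 < 6 < 7 < 8 < 9. The simplices of K, each written with vertices in increasing order, are:

  0-simplices (9): [1], [2], [3], [4], [5], [6], [7], [8], [9]
  1-simplices (12): [1,2], [1,5], [2,3], [2,4], [2,5], [2,6], [2,7], [2,8], [2,9], [3,9], [4,6], [7,8]

giving chain groups C_0 ≅ Z^9, C_1 ≅ Z^12.

The boundary map ∂_1: C_1 → C_0 is given by ∂[p,q] = [q] − [p].
The 9×12 boundary matrix has rank 8 and Smith normal form diag(1,1,1,1,1,1,1,1).

From H_k ≅ ker(∂_k) / im(∂_{k+1}) we obtain:

  H_0: rank C_0 − rank ∂_1 = 9 − 8 = 1, and the invariant factors of ∂_1 are all 1, so H_0 ≅ Z.
  H_1: rank ker ∂_1 − rank ∂_2 = (12 − 8) − 0 = 4, and there is no ∂_2, so H_1 ≅ Z^4.

H_0 = Z,  H_1 = Z^4.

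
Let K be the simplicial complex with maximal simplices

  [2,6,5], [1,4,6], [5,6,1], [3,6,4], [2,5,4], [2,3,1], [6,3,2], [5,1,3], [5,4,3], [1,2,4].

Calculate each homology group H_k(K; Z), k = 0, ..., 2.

H_0 = Z,  H_1 = Z/2,  H_2 = 0.

Take the total order 1 < 2 < 3 < 4 < 5 < 6 on the vertex set. Then K (dimension 2) consists of the simplices:

  0-simplices (6): [1], [2], [3], [4], [5], [6]
  1-simplices (15): [1,2], [1,3], [1,4], [1,5], [1,6], [2,3], [2,4], [2,5], [2,6], [3,4], [3,5], [3,6], [4,5], [4,6], [5,6]
  2-simplices (10): [1,2,3], [1,2,4], [1,3,5], [1,4,6], [1,5,6], [2,3,6], [2,4,5], [2,5,6], [3,4,5], [3,4,6]

so the chain groups are C_0 ≅ Z^6, C_1 ≅ Z^15, C_2 ≅ Z^10.

Boundary ∂_1: C_1 → C_0 is given by ∂[p,q] = [q] − [p]. For instance
  ∂[5,6] = [6] − [5].
As a 6×15 matrix over Z this has rank 5, with invariant factors (1,1,1,1,1).

Boundary ∂_2: C_2 → C_1 maps a triangle to the signed sum of its edges. For instance
  ∂[2,4,5] = [4,5] − [2,5] + [2,4],
  ∂[1,4,6] = [4,6] − [1,6] + [1,4].
This gives a 15×10 integer matrix of rank 10; reducing to Smith normal form yields diagonal entries (1,1,1,1,1,1,1,1,1,2).

From H_k ≅ ker(∂_k) / im(∂_{k+1}) we obtain:

  H_0: rank C_0 − rank ∂_1 = 6 − 5 = 1, and the invariant factors of ∂_1 are all 1, so H_0 ≅ Z.
  H_1: rank ker ∂_1 − rank ∂_2 = (15 − 5) − 10 = 0, and ∂_2 has invariant factor 2 > 1, so H_1 ≅ Z/2.
  H_2: rank ker ∂_2 − rank ∂_3 = (10 − 10) − 0 = 0, and there is no ∂_3, so H_2 ≅ 0.

As a check, the Euler characteristic is 6 − 15 + 10 = 1, which agrees with 1 − 0 + 0 = 1.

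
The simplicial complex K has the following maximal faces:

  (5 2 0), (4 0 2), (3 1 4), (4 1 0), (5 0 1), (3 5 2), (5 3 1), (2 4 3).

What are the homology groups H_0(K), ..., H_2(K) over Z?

H_0 ≅ Z,  H_1 = 0,  H_2 ≅ Z.

Fix the vertex order 0 < 1 < 2 < 3 < 4 < 5 and write every simplex with vertices in increasing order. Then dim K = 2 and the simplices of K are:

  0-simplices (6): [0], [1], [2], [3], [4], [5]
  1-simplices (12): [0,1], [0,2], [0,4], [0,5], [1,3], [1,4], [1,5], [2,3], [2,4], [2,5], [3,4], [3,5]
  2-simplices (8): [0,1,4], [0,1,5], [0,2,4], [0,2,5], [1,3,4], [1,3,5], [2,3,4], [2,3,5]

giving chain groups C_0 ≅ Z^6, C_1 ≅ Z^12, C_2 ≅ Z^8.

The boundary map ∂_1: C_1 → C_0 sends each edge [p,q] (with p < q) to q − p.
The 6×12 boundary matrix has rank 5 and Smith normal form diag(1,1,1,1,1).

∂_2: C_2 → C_1 sends each 2-simplex [p,q,r] to [q,r] − [p,r] + [p,q]. For instance
  ∂[0,1,5] = [1,5] − [0,5] + [0,1],
  ∂[0,2,5] = [2,5] − [0,5] + [0,2].
The 12×8 boundary matrix has rank 7 and Smith normal form diag(1,1,1,1,1,1,1).

From H_k ≅ ker(∂_k) / im(∂_{k+1}) we obtain:

  H_0: rank C_0 − rank ∂_1 = 6 − 5 = 1, and the invariant factors of ∂_1 are all 1, so H_0 = Z.
  H_1: rank ker ∂_1 − rank ∂_2 = (12 − 5) − 7 = 0, and the invariant factors of ∂_2 are all 1, so H_1 = 0.
  H_2: rank ker ∂_2 − rank ∂_3 = (8 − 7) − 0 = 1, and there is no ∂_3, so H_2 = Z.

As a check, the Euler characteristic is 6 − 12 + 8 = 2, which agrees with 1 − 0 + 1 = 2.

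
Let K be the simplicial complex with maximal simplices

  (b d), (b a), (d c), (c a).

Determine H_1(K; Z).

Order the vertices as a < b < c < d. Listing each simplex with vertices in this order, K has dimension 1 with simplices:

  0-simplices (4): a, b, c, d
  1-simplices (4): ab, ac, bd, cd

giving chain groups C_0 ≅ Z^4, C_1 ≅ Z^4.

∂_1: C_1 → C_0 maps an edge to its endpoints' difference, ∂[p,q] = q − p. For instance
  ∂bd = d − b.
As a 4×4 matrix over Z this has rank 3, with invariant factors (1,1,1).

From H_k ≅ ker(∂_k) / im(∂_{k+1}) we obtain:

  H_1: rank ker ∂_1 − rank ∂_2 = (4 − 3) − 0 = 1, and there is no ∂_2, so H_1 ≅ Z.

H_1 = Z.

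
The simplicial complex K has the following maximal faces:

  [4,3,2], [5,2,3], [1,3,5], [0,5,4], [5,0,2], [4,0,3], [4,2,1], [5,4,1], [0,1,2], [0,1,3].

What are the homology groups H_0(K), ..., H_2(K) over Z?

Take the total order 0 < 1 < 2 < 3 < 4 < 5 on the vertex set. Then K (dimension 2) consists of the simplices:

  0-simplices (6): [0], [1], [2], [3], [4], [5]
  1-simplices (15): [0,1], [0,2], [0,3], [0,4], [0,5], [1,2], [1,3], [1,4], [1,5], [2,3], [2,4], [2,5], [3,4], [3,5], [4,5]
  2-simplices (10): [0,1,2], [0,1,3], [0,2,5], [0,3,4], [0,4,5], [1,2,4], [1,3,5], [1,4,5], [2,3,4], [2,3,5]

Hence C_0 ≅ Z^6, C_1 ≅ Z^15, C_2 ≅ Z^10.

Boundary ∂_1: C_1 → C_0 maps an edge to its endpoints' difference, ∂[p,q] = q − p. For instance
  ∂[1,3] = [3] − [1].
This gives a 6×15 integer matrix of rank 5; reducing to Smith normal form yields diagonal entries (1,1,1,1,1).

Boundary ∂_2: C_2 → C_1 acts by ∂[p,q,r] = [q,r] − [p,r] + [p,q]. For instance
  ∂[2,3,5] = [3,5] − [2,5] + [2,3],
  ∂[1,4,5] = [4,5] − [1,5] + [1,4].
This gives a 15×10 integer matrix of rank 10; reducing to Smith normal form yields diagonal entries (1,1,1,1,1,1,1,1,1,2).

Computing H_k = (kernel of ∂_k) / (image of ∂_{k+1}):

  H_0: rank C_0 − rank ∂_1 = 6 − 5 = 1, and the invariant factors of ∂_1 are all 1, so H_0 = Z.
  H_1: rank ker ∂_1 − rank ∂_2 = (15 − 5) − 10 = 0, and ∂_2 has invariant factor 2 > 1, so H_1 = Z/2.
  H_2: rank ker ∂_2 − rank ∂_3 = (10 − 10) − 0 = 0, and there is no ∂_3, so H_2 = 0.

As a check, the Euler characteristic is 6 − 15 + 10 = 1, which agrees with 1 − 0 + 0 = 1.

H_0 ≅ Z,  H_1 ≅ Z/2,  H_2 = 0.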